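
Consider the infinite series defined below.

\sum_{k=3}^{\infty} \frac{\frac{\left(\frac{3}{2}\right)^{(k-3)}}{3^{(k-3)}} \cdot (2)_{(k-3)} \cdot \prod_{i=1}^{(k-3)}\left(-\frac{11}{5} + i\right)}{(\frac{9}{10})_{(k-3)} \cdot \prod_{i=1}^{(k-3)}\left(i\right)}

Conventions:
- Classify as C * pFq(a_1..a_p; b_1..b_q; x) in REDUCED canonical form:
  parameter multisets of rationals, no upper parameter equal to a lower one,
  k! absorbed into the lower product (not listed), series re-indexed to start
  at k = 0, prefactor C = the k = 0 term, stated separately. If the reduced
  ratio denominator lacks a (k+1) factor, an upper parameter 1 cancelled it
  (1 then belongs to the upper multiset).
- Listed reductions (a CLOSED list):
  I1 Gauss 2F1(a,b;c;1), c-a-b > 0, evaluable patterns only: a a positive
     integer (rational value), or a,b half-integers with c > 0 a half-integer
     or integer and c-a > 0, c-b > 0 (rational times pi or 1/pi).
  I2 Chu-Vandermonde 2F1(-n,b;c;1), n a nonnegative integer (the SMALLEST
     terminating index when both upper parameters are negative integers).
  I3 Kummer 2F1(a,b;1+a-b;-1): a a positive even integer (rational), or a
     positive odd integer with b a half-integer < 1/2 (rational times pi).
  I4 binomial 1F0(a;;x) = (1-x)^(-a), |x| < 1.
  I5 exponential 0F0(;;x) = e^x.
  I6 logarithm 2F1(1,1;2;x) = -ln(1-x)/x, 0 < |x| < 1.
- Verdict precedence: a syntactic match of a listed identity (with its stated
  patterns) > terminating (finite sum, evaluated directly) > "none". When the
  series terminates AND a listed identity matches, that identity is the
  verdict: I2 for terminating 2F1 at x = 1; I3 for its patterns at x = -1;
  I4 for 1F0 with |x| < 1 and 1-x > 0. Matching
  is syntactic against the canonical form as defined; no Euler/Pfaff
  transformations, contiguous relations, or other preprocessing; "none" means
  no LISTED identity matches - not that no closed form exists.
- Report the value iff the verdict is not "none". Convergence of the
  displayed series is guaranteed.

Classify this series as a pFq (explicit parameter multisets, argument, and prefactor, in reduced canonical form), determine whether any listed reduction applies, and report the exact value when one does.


This is 1 * 2F1(-\frac{6}{5}, 2; \frac{9}{10}; \frac{1}{2}) in reduced canonical form. Verdict: none (x = \frac{1}{2}): each listed identity misses the multisets {-\frac{6}{5}, 2} ; {\frac{9}{10}}.

First insight: t_0 being 1, the two k-th powers (C = 1) combine into one argument.
Term ratio: r(k) = \frac{1}{2} * (k-\frac{6}{5}) (k+2) / [(k+\frac{9}{10}) (k+1)] ; factor over Q: parameters, x = \frac{1}{2}, and C = 1.


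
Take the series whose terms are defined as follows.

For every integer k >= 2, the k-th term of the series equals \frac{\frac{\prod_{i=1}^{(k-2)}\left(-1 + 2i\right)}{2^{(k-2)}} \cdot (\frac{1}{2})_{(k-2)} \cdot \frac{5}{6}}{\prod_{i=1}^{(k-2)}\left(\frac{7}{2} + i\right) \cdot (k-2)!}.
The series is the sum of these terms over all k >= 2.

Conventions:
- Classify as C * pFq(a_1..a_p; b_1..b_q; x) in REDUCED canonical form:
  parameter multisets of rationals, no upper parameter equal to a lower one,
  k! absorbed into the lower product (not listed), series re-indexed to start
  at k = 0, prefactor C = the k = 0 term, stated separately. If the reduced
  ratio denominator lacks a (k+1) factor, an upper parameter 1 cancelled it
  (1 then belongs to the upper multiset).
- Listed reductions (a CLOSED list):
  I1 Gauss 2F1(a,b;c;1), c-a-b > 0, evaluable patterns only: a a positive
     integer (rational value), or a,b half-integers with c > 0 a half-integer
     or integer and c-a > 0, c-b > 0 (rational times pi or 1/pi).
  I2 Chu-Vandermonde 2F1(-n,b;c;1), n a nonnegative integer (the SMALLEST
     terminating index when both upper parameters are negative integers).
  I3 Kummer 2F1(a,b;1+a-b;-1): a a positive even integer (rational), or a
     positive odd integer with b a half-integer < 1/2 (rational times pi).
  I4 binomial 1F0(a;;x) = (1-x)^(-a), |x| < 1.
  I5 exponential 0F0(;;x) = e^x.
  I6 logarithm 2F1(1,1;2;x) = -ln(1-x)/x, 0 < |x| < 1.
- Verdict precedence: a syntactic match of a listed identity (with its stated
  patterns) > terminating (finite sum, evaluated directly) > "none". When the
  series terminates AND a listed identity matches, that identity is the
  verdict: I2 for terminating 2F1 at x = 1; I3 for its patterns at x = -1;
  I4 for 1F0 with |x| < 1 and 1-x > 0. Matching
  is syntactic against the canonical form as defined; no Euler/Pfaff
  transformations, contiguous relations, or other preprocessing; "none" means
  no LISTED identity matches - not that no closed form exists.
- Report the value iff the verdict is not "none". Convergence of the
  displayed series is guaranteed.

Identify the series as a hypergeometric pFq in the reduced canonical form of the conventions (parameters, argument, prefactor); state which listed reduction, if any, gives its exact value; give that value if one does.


Key step: x = 1 and the lower running product (C = 5/6, x = 1) is a rising factorial.
Term ratio: r(k) = 1 * (k+\frac{1}{2}) (k+\frac{1}{2}) / [(k+\frac{9}{2}) (k+1)] ; factor over Q: parameters, x = 1, and C = \frac{5}{6}.

The series (x = 1) is 2F1: upper {\frac{1}{2}, \frac{1}{2}}, lower {\frac{9}{2}}, prefactor \frac{5}{6}. Verdict (x = 1): the half-integer Gauss pattern (I1) applies (x = 1; upper {\frac{1}{2}, \frac{1}{2}} half-integers, c = \frac{9}{2} in the evaluable pattern). Sum: \frac{875}{3072} \cdot \pi.


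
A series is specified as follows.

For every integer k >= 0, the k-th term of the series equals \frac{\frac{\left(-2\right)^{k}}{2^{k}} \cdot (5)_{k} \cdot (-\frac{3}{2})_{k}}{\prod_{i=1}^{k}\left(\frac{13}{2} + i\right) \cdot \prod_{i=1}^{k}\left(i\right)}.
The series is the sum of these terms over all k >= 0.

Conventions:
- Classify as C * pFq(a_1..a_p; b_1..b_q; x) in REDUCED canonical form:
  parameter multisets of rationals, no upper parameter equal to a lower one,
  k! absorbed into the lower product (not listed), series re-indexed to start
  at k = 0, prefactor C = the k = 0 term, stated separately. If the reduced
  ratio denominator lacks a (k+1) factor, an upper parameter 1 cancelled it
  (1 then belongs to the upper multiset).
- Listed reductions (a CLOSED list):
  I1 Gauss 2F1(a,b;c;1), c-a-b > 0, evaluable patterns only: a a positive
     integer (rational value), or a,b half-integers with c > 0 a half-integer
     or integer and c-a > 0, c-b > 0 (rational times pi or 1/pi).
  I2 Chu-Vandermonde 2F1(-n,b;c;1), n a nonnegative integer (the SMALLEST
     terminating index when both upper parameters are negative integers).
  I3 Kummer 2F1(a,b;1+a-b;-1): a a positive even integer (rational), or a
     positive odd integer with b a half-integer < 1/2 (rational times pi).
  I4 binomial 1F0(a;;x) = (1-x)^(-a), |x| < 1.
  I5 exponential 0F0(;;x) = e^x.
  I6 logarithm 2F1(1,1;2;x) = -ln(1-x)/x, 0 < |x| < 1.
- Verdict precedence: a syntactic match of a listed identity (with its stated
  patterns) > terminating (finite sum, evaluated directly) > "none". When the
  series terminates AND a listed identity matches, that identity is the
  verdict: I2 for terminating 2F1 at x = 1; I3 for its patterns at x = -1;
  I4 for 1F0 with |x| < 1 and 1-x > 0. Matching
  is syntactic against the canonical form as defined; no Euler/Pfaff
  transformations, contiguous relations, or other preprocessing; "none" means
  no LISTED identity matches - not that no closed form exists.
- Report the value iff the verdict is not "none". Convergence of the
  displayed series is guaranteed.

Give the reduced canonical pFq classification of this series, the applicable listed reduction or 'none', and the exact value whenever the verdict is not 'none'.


At argument -1: a 2F1 with upper {-\frac{3}{2}, 5}, lower {\frac{15}{2}}, scaled by C = 1. Verdict: Kummer's theorem (I3) applies (x = -1; c = \frac{15}{2} equals 1+a-b for upper {-\frac{3}{2}, 5}: listed pattern). Value: \frac{45045}{65536} \cdot \pi.

Key step: t_0 = 1 here, and the lower running product (prefactor 1) is a rising factorial.
Term ratio: r(k) = -1 * (k-\frac{3}{2}) (k+5) / [(k+\frac{15}{2}) (k+1)] - rational; roots negated = parameters, x = -1, C = 1.


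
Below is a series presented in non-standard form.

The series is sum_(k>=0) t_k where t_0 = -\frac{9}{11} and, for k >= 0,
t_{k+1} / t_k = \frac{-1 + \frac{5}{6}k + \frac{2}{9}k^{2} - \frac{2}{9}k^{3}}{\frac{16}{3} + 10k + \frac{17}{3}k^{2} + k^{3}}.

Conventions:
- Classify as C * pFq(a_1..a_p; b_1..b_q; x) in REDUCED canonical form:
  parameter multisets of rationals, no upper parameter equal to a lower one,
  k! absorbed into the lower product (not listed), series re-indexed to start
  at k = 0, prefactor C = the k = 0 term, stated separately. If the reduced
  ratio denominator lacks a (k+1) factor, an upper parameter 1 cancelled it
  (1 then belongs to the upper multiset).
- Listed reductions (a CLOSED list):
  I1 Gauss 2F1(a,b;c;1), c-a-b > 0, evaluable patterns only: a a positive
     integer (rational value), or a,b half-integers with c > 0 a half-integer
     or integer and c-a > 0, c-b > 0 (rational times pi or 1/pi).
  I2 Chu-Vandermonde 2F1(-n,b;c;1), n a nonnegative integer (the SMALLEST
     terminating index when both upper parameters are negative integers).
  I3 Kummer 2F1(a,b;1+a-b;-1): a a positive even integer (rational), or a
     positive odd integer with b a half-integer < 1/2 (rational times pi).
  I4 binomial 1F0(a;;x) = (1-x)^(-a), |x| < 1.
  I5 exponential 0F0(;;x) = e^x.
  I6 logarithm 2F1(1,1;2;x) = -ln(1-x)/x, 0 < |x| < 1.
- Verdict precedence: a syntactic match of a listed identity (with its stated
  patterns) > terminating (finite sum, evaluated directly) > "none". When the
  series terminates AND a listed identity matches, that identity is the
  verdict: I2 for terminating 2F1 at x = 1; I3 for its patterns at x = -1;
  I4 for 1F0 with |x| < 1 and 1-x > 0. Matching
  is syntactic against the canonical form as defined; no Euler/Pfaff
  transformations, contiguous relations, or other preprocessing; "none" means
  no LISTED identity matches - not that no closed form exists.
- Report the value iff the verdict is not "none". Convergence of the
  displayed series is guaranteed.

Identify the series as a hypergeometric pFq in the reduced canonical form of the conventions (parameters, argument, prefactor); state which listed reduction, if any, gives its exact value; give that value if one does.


The series (x = -\frac{2}{9}) is 2F1: upper {-\frac{3}{2}, -\frac{3}{2}}, lower {\frac{8}{3}}, prefactor -\frac{9}{11}. Verdict: no listed reduction: x = -\frac{2}{9} and upper {-\frac{3}{2}, -\frac{3}{2}} fail every I1-I6 pattern.

Key observation: from the first term -\frac{9}{11}: the expanded ratio factors over Q; C = -9/11, roots give parameters.
Ratio: r(k) = -\frac{2}{9} * (k-\frac{3}{2}) (k-\frac{3}{2}) / [(k+\frac{8}{3}) (k+1)] - rational in k. x = -\frac{2}{9}; t_0 = -\frac{9}{11}; negate the roots.


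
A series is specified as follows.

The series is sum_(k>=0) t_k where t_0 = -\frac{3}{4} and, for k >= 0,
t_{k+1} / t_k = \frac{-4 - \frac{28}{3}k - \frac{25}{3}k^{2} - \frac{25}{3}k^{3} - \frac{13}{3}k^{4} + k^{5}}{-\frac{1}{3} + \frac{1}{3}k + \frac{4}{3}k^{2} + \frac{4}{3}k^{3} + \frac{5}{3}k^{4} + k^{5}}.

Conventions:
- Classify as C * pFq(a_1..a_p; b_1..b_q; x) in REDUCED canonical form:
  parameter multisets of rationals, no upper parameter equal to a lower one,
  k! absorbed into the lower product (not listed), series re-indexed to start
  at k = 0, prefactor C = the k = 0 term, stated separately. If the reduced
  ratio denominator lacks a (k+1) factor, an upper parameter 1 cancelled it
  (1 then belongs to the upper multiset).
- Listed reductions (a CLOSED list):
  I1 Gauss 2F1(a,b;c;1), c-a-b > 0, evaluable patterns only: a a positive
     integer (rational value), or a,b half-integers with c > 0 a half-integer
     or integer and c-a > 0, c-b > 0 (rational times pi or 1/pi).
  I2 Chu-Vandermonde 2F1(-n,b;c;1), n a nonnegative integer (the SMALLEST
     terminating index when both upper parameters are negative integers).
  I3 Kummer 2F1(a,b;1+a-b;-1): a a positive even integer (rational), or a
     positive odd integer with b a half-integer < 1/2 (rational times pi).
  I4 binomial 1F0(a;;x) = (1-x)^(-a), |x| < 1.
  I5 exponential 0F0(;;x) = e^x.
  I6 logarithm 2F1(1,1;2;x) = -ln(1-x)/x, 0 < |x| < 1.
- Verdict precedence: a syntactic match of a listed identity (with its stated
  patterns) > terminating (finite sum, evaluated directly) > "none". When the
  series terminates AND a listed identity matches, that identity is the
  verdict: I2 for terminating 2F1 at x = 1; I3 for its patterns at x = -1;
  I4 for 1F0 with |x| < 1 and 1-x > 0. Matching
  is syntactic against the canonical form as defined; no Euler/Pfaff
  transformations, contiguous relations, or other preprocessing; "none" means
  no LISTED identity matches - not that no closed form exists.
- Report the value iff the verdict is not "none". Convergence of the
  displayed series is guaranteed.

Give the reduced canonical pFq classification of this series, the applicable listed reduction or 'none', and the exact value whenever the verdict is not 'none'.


Classification (C = -\frac{3}{4}): 2F1 with upper {-6, \frac{2}{3}}, lower {-\frac{1}{3}}, argument x = 1. Verdict at x = 1: Vandermonde's identity (I2) matches (terminating 2F1 at x = 1 with n = 6, b = 2/3, c = -\frac{1}{3}). Its exact value is 0.

Structural cue: with t_0 = -\frac{3}{4}, cancel k^2 + 1 from the displayed ratio first; then prefactor -3/4.
Ratio: r(k) = 1 * (k-6) (k+\frac{2}{3}) / [(k-\frac{1}{3}) (k+1)] - rational; roots negated = parameters, x = 1, C = -\frac{3}{4}.


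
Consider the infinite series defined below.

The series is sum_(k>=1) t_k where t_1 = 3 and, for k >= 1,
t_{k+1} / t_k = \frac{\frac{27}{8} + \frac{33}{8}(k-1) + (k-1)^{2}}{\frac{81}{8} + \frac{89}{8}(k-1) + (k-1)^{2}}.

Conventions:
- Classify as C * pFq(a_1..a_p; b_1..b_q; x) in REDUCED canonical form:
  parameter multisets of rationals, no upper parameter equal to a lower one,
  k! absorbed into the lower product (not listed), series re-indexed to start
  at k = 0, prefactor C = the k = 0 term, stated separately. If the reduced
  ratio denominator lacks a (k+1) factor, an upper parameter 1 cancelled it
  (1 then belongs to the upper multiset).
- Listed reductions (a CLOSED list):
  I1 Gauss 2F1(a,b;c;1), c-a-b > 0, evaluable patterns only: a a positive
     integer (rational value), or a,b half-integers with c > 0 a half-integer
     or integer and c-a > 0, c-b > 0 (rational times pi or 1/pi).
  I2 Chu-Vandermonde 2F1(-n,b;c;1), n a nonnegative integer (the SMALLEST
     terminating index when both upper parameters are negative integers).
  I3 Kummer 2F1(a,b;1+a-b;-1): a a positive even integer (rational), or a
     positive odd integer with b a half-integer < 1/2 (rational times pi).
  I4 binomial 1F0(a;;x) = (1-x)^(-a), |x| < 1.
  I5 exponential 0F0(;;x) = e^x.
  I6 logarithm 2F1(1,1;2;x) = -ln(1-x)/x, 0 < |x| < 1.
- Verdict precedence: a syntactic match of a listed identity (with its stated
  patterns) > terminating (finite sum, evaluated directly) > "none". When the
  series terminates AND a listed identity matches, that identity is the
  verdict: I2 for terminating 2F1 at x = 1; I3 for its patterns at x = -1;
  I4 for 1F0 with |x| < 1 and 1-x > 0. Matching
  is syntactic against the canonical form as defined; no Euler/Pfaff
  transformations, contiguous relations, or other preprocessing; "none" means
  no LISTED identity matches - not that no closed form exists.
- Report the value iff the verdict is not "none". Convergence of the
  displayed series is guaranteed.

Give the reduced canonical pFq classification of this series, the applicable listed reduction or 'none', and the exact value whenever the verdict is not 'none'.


The series (x = 1) is 2F1: upper {\frac{9}{8}, 3}, lower {\frac{81}{8}}, prefactor 3. Verdict: Gauss's theorem (I1) matches (x = 1: the Gamma ratio telescopes since c-a-b = 6 > 0 and a = 3 in Z>0). Exact value: \frac{270465}{57344}.

Key observation: x = 1 and factor the ratio over Q (C = 3): negated roots = parameters.
Step ratio: r(k) = 1 * (k+\frac{9}{8}) (k+3) / [(k+\frac{81}{8}) (k+1)] - rational; roots negated = parameters, x = 1, C = 3.


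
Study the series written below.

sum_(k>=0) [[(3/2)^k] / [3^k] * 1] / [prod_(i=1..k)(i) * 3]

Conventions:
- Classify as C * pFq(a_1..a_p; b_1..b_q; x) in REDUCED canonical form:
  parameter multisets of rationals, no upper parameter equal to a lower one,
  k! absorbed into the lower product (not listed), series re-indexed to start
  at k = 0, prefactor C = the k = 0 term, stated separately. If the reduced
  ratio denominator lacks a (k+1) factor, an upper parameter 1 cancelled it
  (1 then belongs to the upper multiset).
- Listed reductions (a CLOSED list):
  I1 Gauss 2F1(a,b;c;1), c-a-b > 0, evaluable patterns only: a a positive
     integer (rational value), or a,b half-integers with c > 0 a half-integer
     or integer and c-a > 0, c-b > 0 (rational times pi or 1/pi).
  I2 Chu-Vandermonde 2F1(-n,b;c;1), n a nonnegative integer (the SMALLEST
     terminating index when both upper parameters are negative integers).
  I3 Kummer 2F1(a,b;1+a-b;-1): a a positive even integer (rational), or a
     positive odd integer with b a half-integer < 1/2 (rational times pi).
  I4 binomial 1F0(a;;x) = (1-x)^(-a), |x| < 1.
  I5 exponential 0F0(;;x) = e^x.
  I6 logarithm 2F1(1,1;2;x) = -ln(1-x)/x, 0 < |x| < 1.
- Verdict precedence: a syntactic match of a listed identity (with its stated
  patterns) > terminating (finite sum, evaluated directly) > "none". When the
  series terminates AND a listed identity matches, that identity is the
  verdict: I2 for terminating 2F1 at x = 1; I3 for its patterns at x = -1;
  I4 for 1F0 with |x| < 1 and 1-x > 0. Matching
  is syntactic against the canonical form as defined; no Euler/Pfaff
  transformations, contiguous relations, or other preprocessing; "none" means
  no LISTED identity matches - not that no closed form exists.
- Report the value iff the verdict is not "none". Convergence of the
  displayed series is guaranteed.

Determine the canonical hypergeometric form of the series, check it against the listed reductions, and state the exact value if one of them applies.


The series (x = 1/2) is 0F0: upper {-}, lower {-}, prefactor 1/3. Verdict: this is the I5 exponential reduction (the 0F0 exponential series at x = 1/2). Exact value: (1/3) * e^(1/2).

Key step: with t_0 = 1/3, the product of the first k integers (C = 1/3, x = 1/2) is k!.
Term ratio: r(k) = (1/2) * 1 / [(k+1)] - poly over poly, x = (1/2) from leading terms; C = 1/3 at k = 0.


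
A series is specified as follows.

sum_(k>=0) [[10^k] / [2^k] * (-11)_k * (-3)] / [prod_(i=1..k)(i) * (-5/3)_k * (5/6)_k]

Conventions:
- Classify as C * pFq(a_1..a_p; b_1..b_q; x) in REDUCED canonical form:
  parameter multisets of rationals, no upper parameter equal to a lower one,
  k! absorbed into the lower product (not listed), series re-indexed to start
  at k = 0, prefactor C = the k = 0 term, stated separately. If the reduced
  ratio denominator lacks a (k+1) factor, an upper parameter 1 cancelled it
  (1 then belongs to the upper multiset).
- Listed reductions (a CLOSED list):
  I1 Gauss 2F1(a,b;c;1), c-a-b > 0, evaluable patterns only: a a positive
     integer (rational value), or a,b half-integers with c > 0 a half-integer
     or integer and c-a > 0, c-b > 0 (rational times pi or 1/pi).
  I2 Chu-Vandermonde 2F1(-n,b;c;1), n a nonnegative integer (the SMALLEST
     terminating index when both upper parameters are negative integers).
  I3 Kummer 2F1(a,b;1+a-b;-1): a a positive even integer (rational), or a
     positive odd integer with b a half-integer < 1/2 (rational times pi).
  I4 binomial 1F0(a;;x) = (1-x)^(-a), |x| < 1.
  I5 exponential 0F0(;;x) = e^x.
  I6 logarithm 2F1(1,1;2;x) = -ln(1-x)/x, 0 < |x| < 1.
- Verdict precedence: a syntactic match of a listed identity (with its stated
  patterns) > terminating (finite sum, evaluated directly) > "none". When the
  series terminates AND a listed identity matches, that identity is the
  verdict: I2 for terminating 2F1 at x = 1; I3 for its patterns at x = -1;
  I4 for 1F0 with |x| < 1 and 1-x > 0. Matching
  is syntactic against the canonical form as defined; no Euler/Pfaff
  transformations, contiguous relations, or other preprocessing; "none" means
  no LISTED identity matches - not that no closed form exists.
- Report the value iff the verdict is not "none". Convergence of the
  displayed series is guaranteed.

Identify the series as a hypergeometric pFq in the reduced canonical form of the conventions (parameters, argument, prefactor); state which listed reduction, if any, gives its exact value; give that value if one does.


This is -3 * 1F2(-11; -5/3, 5/6; 5) in reduced canonical form. Verdict: terminating. (-11)_k vanishes past k = 11, leaving a 12-term sum, computed directly. Value: -21347279176072401969276/6503933789205297445.

Key step: with t_0 = -3, the product of the first k integers (prefactor -3) is k!.
Ratio: r(k) = 5 * (k-11) / [(k-5/3) (k+5/6) (k+1)] - rational; roots negated = parameters, x = 5, C = -3.


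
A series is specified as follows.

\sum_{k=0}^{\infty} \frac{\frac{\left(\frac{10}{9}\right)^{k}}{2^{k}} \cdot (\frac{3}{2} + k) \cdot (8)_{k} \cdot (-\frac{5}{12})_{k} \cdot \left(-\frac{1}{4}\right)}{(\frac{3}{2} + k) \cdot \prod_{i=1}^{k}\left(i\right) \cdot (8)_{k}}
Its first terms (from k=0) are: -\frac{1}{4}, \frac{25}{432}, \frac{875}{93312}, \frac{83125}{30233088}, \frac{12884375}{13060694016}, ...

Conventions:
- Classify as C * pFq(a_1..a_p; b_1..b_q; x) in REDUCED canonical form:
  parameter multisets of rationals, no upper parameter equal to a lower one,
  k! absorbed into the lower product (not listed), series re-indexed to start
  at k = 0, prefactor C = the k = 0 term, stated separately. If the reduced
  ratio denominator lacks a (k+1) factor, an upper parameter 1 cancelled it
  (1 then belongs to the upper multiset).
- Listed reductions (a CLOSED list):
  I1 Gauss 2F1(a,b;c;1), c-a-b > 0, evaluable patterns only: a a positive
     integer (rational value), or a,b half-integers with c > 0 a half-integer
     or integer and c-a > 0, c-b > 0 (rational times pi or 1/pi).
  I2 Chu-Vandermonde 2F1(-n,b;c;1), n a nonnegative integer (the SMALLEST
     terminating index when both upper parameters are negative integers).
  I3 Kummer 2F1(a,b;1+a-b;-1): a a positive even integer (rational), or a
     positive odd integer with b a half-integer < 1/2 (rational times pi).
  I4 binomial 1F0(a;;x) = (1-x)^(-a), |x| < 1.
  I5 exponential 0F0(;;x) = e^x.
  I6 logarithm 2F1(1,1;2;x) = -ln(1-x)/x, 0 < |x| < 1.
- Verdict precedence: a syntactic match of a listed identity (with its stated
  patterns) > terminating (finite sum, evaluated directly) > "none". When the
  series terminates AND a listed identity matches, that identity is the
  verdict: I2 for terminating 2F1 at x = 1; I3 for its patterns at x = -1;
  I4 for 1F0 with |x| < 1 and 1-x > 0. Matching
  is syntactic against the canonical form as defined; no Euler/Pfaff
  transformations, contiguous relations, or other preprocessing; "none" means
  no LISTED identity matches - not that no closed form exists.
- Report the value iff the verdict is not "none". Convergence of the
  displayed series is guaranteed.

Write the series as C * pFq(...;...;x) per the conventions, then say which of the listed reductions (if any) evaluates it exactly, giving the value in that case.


x = \frac{5}{9} here; the reduced form reads 1F0, upper {-\frac{5}{12}}, lower {-}, C = -\frac{1}{4}. Verdict (x = \frac{5}{9}): the binomial series (I4) applies (the 1F0 binomial series: exponent 5/12, x = \frac{5}{9}). Value: \left(-\frac{1}{4}\right) \cdot \left(\frac{4}{9}\right)^{\frac{5}{12}}.

Key step: with t_0 = -\frac{1}{4}, k + 3/2 divides numerator and denominator alike; prefactor -1/4 after cancelling.
Adjacent-term ratio: r(k) = \frac{5}{9} * (k-\frac{5}{12}) / [(k+1)] ; factor over Q: parameters, x = \frac{5}{9}, and C = -\frac{1}{4}.


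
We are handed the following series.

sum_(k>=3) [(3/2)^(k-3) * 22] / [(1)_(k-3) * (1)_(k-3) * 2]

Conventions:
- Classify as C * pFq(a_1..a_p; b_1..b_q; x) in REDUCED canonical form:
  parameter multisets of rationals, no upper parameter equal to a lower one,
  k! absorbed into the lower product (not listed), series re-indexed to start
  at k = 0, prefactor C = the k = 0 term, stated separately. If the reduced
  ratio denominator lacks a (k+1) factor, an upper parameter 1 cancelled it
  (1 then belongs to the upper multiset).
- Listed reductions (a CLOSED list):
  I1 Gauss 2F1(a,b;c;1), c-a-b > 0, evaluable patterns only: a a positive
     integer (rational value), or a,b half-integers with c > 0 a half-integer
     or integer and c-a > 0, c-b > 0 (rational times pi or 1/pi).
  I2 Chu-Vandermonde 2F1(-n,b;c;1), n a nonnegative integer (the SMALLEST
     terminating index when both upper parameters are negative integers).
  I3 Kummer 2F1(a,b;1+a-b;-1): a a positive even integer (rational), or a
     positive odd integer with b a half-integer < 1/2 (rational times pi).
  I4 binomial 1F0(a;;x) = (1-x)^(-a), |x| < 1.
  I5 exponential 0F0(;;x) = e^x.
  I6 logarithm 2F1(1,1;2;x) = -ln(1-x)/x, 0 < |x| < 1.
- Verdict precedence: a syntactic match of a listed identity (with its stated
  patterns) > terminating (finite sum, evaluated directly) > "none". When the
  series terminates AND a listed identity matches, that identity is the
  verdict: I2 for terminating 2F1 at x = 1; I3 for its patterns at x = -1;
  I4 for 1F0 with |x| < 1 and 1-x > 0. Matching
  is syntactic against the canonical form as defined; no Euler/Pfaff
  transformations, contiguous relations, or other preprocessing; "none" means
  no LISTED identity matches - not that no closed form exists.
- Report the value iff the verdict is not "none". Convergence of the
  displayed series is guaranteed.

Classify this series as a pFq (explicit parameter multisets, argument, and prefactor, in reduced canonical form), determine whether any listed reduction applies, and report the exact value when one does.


x = 3/2 here; the reduced form reads 0F1, upper {-}, lower {1}, C = 11. Verdict: none - this 0F1 at x = 3/2 matches no listed pattern, and upper {-} holds no stopper.

Key step: with t_0 = 11, (1)_k (prefactor 11) is k! itself.
Term ratio: r(k) = (3/2) * 1 / [(k+1) (k+1)] - rational; roots negated = parameters, x = (3/2), C = 11.


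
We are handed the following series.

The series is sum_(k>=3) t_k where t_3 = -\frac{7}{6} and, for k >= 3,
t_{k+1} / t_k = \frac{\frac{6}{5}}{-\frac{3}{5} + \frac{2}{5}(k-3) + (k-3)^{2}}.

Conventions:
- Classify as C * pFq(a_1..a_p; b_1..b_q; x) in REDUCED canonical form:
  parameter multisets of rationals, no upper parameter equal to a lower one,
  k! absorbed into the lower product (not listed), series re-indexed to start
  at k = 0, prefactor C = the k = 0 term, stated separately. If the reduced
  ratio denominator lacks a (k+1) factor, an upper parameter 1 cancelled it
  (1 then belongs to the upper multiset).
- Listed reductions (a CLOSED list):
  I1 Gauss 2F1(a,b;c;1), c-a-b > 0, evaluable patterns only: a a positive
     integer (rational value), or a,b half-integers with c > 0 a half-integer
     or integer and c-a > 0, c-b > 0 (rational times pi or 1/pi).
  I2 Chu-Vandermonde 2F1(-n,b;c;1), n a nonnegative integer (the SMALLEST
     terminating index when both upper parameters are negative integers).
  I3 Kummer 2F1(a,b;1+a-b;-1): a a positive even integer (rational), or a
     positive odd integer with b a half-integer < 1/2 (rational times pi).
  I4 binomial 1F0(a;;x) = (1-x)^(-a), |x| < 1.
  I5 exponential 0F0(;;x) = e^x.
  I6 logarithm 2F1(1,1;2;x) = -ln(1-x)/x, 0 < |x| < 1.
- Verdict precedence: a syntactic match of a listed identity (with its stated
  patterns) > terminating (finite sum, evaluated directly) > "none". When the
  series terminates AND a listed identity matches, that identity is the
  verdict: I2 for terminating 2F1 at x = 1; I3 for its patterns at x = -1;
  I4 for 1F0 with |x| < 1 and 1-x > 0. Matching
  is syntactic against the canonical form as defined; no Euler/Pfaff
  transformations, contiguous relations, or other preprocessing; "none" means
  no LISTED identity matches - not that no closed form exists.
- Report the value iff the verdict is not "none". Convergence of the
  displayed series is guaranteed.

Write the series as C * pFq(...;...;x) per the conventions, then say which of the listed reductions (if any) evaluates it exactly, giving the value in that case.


Prefactor -\frac{7}{6}, argument \frac{6}{5}: 0F1 with upper {-} over lower {-\frac{3}{5}}. Verdict: none. Every listed pattern misses the 0F1 form at \frac{6}{5}, upper {-}.

Key observation: x = \frac{6}{5} and roots of the ratio polynomials (prefactor -7/6) are the negated parameters.
Adjacent-term ratio: r(k) = \frac{6}{5} * 1 / [(k-\frac{3}{5}) (k+1)] - poly over poly, x = \frac{6}{5} from leading terms; C = -\frac{7}{6} at k = 0.


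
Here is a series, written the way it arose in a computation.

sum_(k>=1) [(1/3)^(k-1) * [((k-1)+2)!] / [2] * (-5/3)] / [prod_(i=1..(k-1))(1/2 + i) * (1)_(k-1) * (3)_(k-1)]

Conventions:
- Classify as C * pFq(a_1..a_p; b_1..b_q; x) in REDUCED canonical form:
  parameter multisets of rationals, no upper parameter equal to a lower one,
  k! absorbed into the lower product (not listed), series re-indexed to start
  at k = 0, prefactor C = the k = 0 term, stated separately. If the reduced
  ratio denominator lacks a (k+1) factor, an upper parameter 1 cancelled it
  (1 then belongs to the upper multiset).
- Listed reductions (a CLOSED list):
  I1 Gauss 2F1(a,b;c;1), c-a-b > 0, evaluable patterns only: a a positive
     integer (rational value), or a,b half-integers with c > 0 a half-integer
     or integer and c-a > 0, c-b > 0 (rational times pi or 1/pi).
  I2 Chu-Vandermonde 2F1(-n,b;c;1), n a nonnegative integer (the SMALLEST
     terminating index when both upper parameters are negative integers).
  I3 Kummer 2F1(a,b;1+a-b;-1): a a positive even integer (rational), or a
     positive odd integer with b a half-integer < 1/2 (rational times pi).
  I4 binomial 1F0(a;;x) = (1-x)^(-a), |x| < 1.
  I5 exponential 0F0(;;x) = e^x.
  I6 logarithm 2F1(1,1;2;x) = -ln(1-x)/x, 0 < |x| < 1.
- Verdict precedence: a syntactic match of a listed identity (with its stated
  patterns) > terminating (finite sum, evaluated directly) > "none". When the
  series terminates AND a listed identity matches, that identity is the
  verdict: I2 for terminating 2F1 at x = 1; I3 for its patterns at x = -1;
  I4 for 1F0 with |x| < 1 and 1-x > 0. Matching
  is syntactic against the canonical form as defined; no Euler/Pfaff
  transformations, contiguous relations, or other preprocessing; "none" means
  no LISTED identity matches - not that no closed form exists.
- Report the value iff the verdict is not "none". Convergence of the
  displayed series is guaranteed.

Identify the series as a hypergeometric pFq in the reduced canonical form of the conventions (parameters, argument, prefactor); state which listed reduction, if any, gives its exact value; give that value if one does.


Structural cue: t_0 = -5/3 here, and the parameter 3 appears in both the upper and lower lists and cancels.
Consecutive-term ratio: r(k) = (1/3) * 1 / [(k+3/2) (k+1)] - rational; roots negated = parameters, x = (1/3), C = -5/3.

Classification (C = -5/3): 0F1 with upper {-}, lower {3/2}, argument x = 1/3. Verdict: none. No listed pattern accepts 0F1(-; 3/2; 1/3).


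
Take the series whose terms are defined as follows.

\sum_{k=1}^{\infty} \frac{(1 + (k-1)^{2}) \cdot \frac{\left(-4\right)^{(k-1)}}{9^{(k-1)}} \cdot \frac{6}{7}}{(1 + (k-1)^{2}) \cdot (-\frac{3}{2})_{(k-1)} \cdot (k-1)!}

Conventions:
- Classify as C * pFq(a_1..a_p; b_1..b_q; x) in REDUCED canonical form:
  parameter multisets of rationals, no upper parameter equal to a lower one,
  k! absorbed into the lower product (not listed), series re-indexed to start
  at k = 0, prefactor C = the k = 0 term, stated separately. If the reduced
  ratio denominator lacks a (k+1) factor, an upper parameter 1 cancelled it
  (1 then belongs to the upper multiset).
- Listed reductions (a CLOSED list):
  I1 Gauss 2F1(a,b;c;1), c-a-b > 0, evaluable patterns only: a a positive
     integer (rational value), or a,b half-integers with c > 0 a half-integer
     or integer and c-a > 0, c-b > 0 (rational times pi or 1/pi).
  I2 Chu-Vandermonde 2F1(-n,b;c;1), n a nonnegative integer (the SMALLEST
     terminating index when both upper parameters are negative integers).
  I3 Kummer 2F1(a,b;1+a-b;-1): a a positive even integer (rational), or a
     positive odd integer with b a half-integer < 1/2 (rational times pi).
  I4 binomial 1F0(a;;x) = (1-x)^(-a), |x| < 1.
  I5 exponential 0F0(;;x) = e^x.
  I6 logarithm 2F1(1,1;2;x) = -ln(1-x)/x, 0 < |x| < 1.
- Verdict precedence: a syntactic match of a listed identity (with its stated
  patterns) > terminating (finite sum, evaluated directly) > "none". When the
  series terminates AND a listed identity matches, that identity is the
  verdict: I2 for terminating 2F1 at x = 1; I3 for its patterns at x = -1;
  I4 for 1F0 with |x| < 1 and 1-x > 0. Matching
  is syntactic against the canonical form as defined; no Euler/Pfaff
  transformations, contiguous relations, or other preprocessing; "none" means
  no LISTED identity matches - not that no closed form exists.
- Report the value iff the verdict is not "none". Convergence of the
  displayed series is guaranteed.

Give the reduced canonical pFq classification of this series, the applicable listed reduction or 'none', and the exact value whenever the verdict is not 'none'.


Classification (C = \frac{6}{7}): 0F1 with upper {-}, lower {-\frac{3}{2}}, argument x = -\frac{4}{9}. Verdict: none here - no I1-I6 shape fits x = -\frac{4}{9} with lower {-\frac{3}{2}}.

Key observation: with t_0 = \frac{6}{7}, k^2 + 1 divides numerator and denominator alike; C = 6/7 after cancelling.
Step ratio: r(k) = -\frac{4}{9} * 1 / [(k-\frac{3}{2}) (k+1)] - rational in k. x = -\frac{4}{9}; t_0 = \frac{6}{7}; negate the roots.


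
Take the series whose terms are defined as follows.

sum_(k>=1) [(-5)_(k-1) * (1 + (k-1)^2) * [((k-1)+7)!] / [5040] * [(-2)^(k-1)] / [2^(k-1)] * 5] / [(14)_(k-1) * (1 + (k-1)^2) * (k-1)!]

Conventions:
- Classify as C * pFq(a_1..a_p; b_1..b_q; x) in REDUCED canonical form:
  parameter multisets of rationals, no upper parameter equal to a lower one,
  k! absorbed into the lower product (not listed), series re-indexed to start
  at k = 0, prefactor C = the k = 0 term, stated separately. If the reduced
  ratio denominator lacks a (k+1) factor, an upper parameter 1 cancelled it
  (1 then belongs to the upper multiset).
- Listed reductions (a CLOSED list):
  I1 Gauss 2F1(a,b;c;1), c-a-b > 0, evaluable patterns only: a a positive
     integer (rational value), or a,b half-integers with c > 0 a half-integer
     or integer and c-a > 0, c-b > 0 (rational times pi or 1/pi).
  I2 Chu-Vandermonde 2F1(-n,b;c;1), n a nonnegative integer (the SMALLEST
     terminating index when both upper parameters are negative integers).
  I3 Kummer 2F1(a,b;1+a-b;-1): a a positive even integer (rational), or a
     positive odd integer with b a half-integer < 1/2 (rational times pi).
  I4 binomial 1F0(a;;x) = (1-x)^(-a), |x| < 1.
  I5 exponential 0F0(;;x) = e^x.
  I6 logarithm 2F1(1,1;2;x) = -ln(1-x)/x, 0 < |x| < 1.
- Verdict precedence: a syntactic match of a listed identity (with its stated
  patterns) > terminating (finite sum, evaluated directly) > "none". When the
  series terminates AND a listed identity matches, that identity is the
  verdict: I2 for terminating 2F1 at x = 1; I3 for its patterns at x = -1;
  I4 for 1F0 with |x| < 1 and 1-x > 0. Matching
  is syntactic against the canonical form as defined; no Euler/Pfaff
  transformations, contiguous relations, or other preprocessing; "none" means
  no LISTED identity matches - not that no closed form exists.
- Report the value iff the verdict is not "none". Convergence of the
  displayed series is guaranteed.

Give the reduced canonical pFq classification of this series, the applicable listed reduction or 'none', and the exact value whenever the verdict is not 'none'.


Prefactor 5, argument -1: 2F1 with upper {-5, 8} over lower {14}. Verdict: the Kummer evaluation I3 applies (x = -1; c = 14 equals 1+a-b for upper {-5, 8}: listed pattern). Hence: 715/14.

First insight: with t_0 = 5, the factor k^2 + 1 cancels (top and bottom), leaving C = 5, x = -1.
Term ratio: r(k) = (-1) * (k-5) (k+8) / [(k+14) (k+1)] - rational in k. x = (-1); t_0 = 5; negate the roots.


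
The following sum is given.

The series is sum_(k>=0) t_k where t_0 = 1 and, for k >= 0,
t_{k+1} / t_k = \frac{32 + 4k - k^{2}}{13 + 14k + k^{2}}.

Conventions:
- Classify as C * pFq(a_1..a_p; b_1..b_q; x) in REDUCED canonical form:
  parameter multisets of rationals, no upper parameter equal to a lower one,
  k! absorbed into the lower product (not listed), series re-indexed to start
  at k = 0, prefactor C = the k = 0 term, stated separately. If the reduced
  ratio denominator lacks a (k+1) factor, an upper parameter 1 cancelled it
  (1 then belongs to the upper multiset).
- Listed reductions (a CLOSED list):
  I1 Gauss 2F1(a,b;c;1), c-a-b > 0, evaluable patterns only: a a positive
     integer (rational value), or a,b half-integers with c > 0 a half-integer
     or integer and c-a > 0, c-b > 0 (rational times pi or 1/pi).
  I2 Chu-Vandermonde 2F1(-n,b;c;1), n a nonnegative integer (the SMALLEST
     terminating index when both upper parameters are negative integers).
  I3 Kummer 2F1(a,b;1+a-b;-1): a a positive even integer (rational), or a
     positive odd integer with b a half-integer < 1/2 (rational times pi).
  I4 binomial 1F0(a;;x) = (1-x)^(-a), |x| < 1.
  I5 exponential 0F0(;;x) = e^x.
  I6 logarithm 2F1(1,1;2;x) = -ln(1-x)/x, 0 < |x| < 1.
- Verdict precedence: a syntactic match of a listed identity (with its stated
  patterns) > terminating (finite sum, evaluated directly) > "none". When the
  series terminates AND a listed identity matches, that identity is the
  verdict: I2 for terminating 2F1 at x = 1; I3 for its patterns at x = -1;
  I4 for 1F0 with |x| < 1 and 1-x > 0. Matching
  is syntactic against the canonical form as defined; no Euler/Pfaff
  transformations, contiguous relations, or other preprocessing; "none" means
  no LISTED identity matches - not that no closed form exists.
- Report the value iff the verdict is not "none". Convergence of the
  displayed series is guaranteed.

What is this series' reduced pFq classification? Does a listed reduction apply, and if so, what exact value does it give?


At argument -1: a 2F1 with upper {-8, 4}, lower {13}, scaled by C = 1. Verdict: Kummer's theorem (I3) applies (x = -1; c = 13 equals 1+a-b for upper {-8, 4}: listed pattern). Hence: 11.

Structural cue: t_0 = 1 here, and roots of the ratio polynomials (C = 1, x = -1) are the negated parameters.
Adjacent-term ratio: r(k) = -1 * (k-8) (k+4) / [(k+13) (k+1)] - rational; roots negated = parameters, x = -1, C = 1.


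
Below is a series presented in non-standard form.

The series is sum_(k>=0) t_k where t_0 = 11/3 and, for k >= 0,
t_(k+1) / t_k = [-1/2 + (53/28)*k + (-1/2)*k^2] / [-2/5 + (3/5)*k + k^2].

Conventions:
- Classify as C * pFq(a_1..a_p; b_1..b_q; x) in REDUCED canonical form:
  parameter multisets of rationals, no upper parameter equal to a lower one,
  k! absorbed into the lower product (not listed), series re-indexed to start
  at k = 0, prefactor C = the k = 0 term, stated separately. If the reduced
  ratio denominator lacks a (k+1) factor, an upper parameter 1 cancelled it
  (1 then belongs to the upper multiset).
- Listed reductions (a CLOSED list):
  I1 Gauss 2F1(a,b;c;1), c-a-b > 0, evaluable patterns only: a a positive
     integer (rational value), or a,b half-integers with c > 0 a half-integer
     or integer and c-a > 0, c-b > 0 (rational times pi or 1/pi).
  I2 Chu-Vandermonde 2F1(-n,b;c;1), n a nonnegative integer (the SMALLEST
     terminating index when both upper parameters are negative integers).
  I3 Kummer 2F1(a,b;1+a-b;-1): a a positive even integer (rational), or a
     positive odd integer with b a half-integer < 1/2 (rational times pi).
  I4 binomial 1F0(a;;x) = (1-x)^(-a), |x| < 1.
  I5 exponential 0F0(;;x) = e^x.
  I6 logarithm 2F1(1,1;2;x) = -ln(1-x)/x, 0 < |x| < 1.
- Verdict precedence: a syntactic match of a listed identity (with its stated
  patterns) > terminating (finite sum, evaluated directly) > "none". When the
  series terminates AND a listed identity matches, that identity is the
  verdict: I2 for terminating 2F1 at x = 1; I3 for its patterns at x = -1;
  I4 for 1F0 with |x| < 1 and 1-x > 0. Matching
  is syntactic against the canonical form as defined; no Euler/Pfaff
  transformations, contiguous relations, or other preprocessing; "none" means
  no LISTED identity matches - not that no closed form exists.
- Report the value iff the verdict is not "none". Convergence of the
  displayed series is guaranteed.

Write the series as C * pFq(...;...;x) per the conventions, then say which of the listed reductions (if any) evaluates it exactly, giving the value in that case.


Canonical form: C = 11/3 times 2F1 with upper {-7/2, -2/7}, lower {-2/5}, x = -1/2. Verdict: none here - no I1-I6 shape fits x = -1/2 with lower {-2/5}.

Structural cue: with t_0 = 11/3, the expanded ratio factors over Q; C = 11/3, x = -1/2, roots give parameters.
Ratio: r(k) = (-1/2) * (k-7/2) (k-2/7) / [(k-2/5) (k+1)] - poly over poly, x = (-1/2) from leading terms; C = 11/3 at k = 0.
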